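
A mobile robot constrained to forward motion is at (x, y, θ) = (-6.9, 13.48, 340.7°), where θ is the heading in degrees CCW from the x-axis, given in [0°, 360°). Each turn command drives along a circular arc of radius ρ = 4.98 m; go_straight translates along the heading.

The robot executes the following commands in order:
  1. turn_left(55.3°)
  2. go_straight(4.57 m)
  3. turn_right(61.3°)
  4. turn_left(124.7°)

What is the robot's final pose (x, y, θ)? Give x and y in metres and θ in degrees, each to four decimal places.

(13.4671, 22.6265, 99.4000°)

set_pose: (x, y, θ) = (-6.9000, 13.4800, 340.7000°), ρ = 4.98
turn_left(55.3°): centre at ρ to the left, rotate +55.3° → (-2.3269, 14.1512, 396.0000° ≡ 36.0000°)
go_straight(4.57): x += 4.57·cos θ, y += 4.57·sin θ → (1.3703, 16.8374, 36.0000°)
turn_right(61.3°): centre at ρ to the right, rotate −61.3° → (6.4258, 17.3108, -25.3000° ≡ 334.7000°)
turn_left(124.7°): centre at ρ to the left, rotate +124.7° → (13.4671, 22.6265, 459.4000° ≡ 99.4000°)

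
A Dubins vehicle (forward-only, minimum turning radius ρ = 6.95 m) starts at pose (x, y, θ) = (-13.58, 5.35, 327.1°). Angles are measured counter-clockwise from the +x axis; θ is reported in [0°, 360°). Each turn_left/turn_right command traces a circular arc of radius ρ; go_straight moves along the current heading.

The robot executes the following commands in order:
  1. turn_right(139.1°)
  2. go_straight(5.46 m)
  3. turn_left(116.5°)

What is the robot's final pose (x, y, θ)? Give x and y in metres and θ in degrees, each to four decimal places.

(-26.5551, -18.9465, 304.5000°)

set_pose: (x, y, θ) = (-13.5800, 5.3500, 327.1000°), ρ = 6.95
turn_right(139.1°): centre at ρ to the right, rotate −139.1° → (-16.3878, -7.3677, 188.0000°)
go_straight(5.46): x += 5.46·cos θ, y += 5.46·sin θ → (-21.7947, -8.1276, 188.0000°)
turn_left(116.5°): centre at ρ to the left, rotate +116.5° → (-26.5551, -18.9465, 304.5000°)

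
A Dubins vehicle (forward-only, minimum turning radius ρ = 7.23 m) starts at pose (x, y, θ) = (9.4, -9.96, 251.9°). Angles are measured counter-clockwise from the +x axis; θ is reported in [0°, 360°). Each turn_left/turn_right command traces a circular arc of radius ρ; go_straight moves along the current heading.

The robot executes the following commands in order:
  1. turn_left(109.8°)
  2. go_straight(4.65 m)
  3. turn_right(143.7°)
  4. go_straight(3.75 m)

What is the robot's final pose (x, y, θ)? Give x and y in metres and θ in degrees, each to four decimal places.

(22.8453, -34.5279, 218.0000°)

set_pose: (x, y, θ) = (9.4000, -9.9600, 251.9000°), ρ = 7.23
turn_left(109.8°): centre at ρ to the left, rotate +109.8° → (16.4867, -19.4330, 361.7000° ≡ 1.7000°)
go_straight(4.65): x += 4.65·cos θ, y += 4.65·sin θ → (21.1347, -19.2951, 1.7000°)
turn_right(143.7°): centre at ρ to the right, rotate −143.7° → (25.8004, -32.2192, -142.0000° ≡ 218.0000°)
go_straight(3.75): x += 3.75·cos θ, y += 3.75·sin θ → (22.8453, -34.5279, 218.0000°)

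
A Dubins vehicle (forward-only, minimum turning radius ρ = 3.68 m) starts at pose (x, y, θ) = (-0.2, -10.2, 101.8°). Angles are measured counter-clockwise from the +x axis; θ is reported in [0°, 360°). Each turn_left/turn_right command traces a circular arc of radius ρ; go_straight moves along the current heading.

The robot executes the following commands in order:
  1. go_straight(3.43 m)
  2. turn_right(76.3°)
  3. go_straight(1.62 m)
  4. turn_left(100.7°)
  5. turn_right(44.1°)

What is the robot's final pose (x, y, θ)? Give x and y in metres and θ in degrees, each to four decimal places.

(3.2886, 6.1032, 82.1000°)

set_pose: (x, y, θ) = (-0.2000, -10.2000, 101.8000°), ρ = 3.68
go_straight(3.43): x += 3.43·cos θ, y += 3.43·sin θ → (-0.9014, -6.8425, 101.8000°)
turn_right(76.3°): centre at ρ to the right, rotate −76.3° → (1.1165, -2.7684, 25.5000°)
go_straight(1.62): x += 1.62·cos θ, y += 1.62·sin θ → (2.5787, -2.0710, 25.5000°)
turn_left(100.7°): centre at ρ to the left, rotate +100.7° → (3.9641, 3.4239, 126.2000°)
turn_right(44.1°): centre at ρ to the right, rotate −44.1° → (3.2886, 6.1032, 82.1000°)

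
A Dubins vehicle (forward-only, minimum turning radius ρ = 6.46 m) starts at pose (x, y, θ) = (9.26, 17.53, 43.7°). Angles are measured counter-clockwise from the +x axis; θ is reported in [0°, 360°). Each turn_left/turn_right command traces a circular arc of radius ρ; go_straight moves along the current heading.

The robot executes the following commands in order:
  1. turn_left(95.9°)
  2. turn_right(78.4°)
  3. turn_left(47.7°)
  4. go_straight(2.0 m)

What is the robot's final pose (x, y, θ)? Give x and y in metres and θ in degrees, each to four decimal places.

(7.3126, 42.2484, 108.9000°)

set_pose: (x, y, θ) = (9.2600, 17.5300, 43.7000°), ρ = 6.46
turn_left(95.9°): centre at ρ to the left, rotate +95.9° → (8.9838, 27.1199, 139.6000°)
turn_right(78.4°): centre at ρ to the right, rotate −78.4° → (7.5097, 35.1516, 61.2000°)
turn_left(47.7°): centre at ρ to the left, rotate +47.7° → (7.9604, 40.3562, 108.9000°)
go_straight(2.0): x += 2.0·cos θ, y += 2.0·sin θ → (7.3126, 42.2484, 108.9000°)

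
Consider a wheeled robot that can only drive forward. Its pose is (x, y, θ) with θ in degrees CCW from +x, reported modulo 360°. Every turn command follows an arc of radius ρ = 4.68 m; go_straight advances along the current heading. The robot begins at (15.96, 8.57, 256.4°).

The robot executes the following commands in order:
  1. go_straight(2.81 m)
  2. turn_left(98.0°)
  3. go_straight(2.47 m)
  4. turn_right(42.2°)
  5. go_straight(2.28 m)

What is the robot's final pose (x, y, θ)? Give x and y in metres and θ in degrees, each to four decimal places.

set_pose: (x, y, θ) = (15.9600, 8.5700, 256.4000°), ρ = 4.68
go_straight(2.81): x += 2.81·cos θ, y += 2.81·sin θ → (15.2993, 5.8388, 256.4000°)
turn_left(98.0°): centre at ρ to the left, rotate +98.0° → (19.3913, 0.0807, 354.4000°)
go_straight(2.47): x += 2.47·cos θ, y += 2.47·sin θ → (21.8496, -0.1604, 354.4000°)
turn_right(42.2°): centre at ρ to the right, rotate −42.2° → (24.8598, -1.6744, 312.2000°)
go_straight(2.28): x += 2.28·cos θ, y += 2.28·sin θ → (26.3914, -3.3634, 312.2000°)

(26.3914, -3.3634, 312.2000°)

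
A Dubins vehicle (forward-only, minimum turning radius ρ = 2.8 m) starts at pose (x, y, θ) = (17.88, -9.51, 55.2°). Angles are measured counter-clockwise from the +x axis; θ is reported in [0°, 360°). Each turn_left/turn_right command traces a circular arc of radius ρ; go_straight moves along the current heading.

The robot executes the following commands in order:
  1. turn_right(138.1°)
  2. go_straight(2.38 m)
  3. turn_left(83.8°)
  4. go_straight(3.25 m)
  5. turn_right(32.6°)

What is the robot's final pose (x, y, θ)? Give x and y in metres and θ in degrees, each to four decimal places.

set_pose: (x, y, θ) = (17.8800, -9.5100, 55.2000°), ρ = 2.8
turn_right(138.1°): centre at ρ to the right, rotate −138.1° → (22.9577, -10.7619, -82.9000° ≡ 277.1000°)
go_straight(2.38): x += 2.38·cos θ, y += 2.38·sin θ → (23.2519, -13.1237, 277.1000°)
turn_left(83.8°): centre at ρ to the left, rotate +83.8° → (26.0744, -15.5772, 360.9000° ≡ 0.9000°)
go_straight(3.25): x += 3.25·cos θ, y += 3.25·sin θ → (29.3240, -15.5262, 0.9000°)
turn_right(32.6°): centre at ρ to the right, rotate −32.6° → (30.8393, -15.9436, -31.7000° ≡ 328.3000°)

(30.8393, -15.9436, 328.3000°)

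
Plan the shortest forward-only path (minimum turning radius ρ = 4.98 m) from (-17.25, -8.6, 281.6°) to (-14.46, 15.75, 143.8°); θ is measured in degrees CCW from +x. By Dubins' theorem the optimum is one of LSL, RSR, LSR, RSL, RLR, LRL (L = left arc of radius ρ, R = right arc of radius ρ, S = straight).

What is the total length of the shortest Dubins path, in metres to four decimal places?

39.2866 m

Let ψ = atan2(Δy, Δx) = atan2(24.35, 2.79) = 83.4636° be the start→goal bearing.
Normalize: d = |goal − start| / ρ = 24.509317/4.98 = 4.921550, α = (θ_start − ψ) mod 360° = 198.1364° = 3.458132 rad, β = (θ_goal − ψ) mod 360° = 60.3364° = 1.053069 rad.
Common terms: sin α = -0.311280, cos α = -0.950318, sin β = 0.868946, cos β = 0.494907, cos(α−β) = -0.740805, d² = 24.221650. Work in radians in the unit-radius frame; every candidate has L = ρ·(t + p + q).
LSL: p² = 2 + d² − 2cos(α−β) + 2d(sin α − sin β) = 16.086176; p = √p² = 4.010758; φ = atan2(cos β − cos α, d + sin α − sin β) = 0.368629 rad; t = (φ − α) mod 2π = 3.193682 rad, q = (β − φ) mod 2π = 0.684439 rad → L = 4.98·(3.193682 + 4.010758 + 0.684439) = 4.98·7.888879 = 39.286618 m
RSR: p² = 2 + d² − 2cos(α−β) + 2d(sin β − sin α) = 39.320341; p = √p² = 6.270593; φ = atan2(cos α − cos β, d − sin α + sin β) = -0.232567 rad; t = (α − φ) mod 2π = 3.690700 rad, q = (φ − β) mod 2π = 4.997549 rad → L = 4.98·(3.690700 + 6.270593 + 4.997549) = 4.98·14.958842 = 74.495035 m
LSR: p² = d² − 2 + 2cos(α−β) + 2d(sin α + sin β) = 26.229202; p = √p² = 5.121445; φ = atan2(−cos α − cos β, d + sin α + sin β) − atan2(−2, p) = 0.455228 rad; t = (φ − α) mod 2π = 3.280281 rad, q = (φ − β) mod 2π = 5.685345 rad → L = 4.98·(3.280281 + 5.121445 + 5.685345) = 4.98·14.087071 = 70.153616 m
RSL: p² = d² − 2 + 2cos(α−β) − 2d(sin α + sin β) = 15.250879; p = √p² = 3.905237; φ = atan2(cos α + cos β, d − sin α − sin β) − atan2(2, p) = -0.577289 rad; t = (α − φ) mod 2π = 4.035422 rad, q = (β − φ) mod 2π = 1.630358 rad → L = 4.98·(4.035422 + 3.905237 + 1.630358) = 4.98·9.571017 = 47.663667 m
RLR: c = (6 − d² + 2cos(α−β) + 2d(sin α − sin β))/8 = -3.915043, |c| > 1 → infeasible
LRL: c = (6 − d² + 2cos(α−β) − 2d(sin α − sin β))/8 = -1.010772, |c| > 1 → infeasible
Shortest: LSL with L = 39.286618 m ≈ 39.2866 m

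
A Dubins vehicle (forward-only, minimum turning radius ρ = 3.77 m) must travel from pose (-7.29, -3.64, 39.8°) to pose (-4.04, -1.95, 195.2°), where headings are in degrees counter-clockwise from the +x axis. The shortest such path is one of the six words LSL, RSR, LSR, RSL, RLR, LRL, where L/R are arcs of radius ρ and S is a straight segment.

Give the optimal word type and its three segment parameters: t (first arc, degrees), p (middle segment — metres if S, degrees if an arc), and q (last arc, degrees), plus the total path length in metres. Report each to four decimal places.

LRL: t = 71.0622°, p = 293.8576°, q = 18.1954°, L = 25.2086 m

Let ψ = atan2(Δy, Δx) = atan2(1.69, 3.25) = 27.4744° be the start→goal bearing.
Normalize: d = |goal − start| / ρ = 3.663141/3.77 = 0.971655, α = (θ_start − ψ) mod 360° = 12.3256° = 0.215122 rad, β = (θ_goal − ψ) mod 360° = 167.7256° = 2.927363 rad.
Common terms: sin α = 0.213466, cos α = 0.976950, sin β = 0.212594, cos β = -0.977141, cos(α−β) = -0.909236, d² = 0.944114. Work in radians in the unit-radius frame; every candidate has L = ρ·(t + p + q).
LSL: p² = 2 + d² − 2cos(α−β) + 2d(sin α − sin β) = 4.764281; p = √p² = 2.182723; φ = atan2(cos β − cos α, d + sin α − sin β) = -1.109000 rad; t = (φ − α) mod 2π = 4.959063 rad, q = (β − φ) mod 2π = 4.036364 rad → L = 3.77·(4.959063 + 2.182723 + 4.036364) = 3.77·11.178150 = 42.141626 m
RSR: p² = 2 + d² − 2cos(α−β) + 2d(sin β − sin α) = 4.760892; p = √p² = 2.181947; φ = atan2(cos α − cos β, d − sin α + sin β) = 1.109716 rad; t = (α − φ) mod 2π = 5.388591 rad, q = (φ − β) mod 2π = 4.465538 rad → L = 3.77·(5.388591 + 2.181947 + 4.465538) = 3.77·12.036076 = 45.376006 m
LSR: p² = d² − 2 + 2cos(α−β) + 2d(sin α + sin β) = -2.046390 < 0 → infeasible
RSL: p² = d² − 2 + 2cos(α−β) − 2d(sin α + sin β) = -3.702326 < 0 → infeasible
RLR: c = (6 − d² + 2cos(α−β) + 2d(sin α − sin β))/8 = 0.404889; p = 2π − arccos c = 5.129246 rad; φ = atan2(cos α − cos β, d − sin α + sin β) = 1.109716 rad; t = (α − φ + p/2) mod 2π = 1.670029 rad, q = (α − β − t + p) mod 2π = 0.746975 rad → L = 3.77·(1.670029 + 5.129246 + 0.746975) = 3.77·7.546250 = 28.449363 m
LRL: c = (6 − d² + 2cos(α−β) − 2d(sin α − sin β))/8 = 0.404465; p = 2π − arccos c = 5.128783 rad; φ = atan2(cos β − cos α, d + sin α − sin β) = -1.109000 rad; t = (φ − α + p/2) mod 2π = 1.240269 rad, q = (β − α − t + p) mod 2π = 0.317570 rad → L = 3.77·(1.240269 + 5.128783 + 0.317570) = 3.77·6.686622 = 25.208563 m
Shortest: LRL with L = 25.208563 m ≈ 25.2086 m
Convert LRL to answer units (arcs ×180/π): t = 1.240269·180/π = 71.0622°, p = 5.128783·180/π = 293.8576°, q = 0.317570·180/π = 18.1954°, L = 25.2086 m.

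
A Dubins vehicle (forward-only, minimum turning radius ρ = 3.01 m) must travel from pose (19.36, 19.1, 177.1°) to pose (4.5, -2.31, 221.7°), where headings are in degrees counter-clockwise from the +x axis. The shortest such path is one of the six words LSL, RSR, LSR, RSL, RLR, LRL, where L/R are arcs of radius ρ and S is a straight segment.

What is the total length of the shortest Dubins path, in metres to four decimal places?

26.6158 m

Let ψ = atan2(Δy, Δx) = atan2(-21.41, -14.86) = -124.7633° be the start→goal bearing.
Normalize: d = |goal − start| / ρ = 26.061614/3.01 = 8.658343, α = (θ_start − ψ) mod 360° = 301.8633° = 5.268508 rad, β = (θ_goal − ψ) mod 360° = 346.4633° = 6.046925 rad.
Common terms: sin α = -0.849310, cos α = 0.527894, sin β = -0.234068, cos β = 0.972220, cos(α−β) = 0.712026, d² = 74.966910. Work in radians in the unit-radius frame; every candidate has L = ρ·(t + p + q).
LSL: p² = 2 + d² − 2cos(α−β) + 2d(sin α − sin β) = 64.888910; p = √p² = 8.055365; φ = atan2(cos β − cos α, d + sin α − sin β) = 0.055187 rad; t = (φ − α) mod 2π = 1.069864 rad, q = (β − φ) mod 2π = 5.991738 rad → L = 3.01·(1.069864 + 8.055365 + 5.991738) = 3.01·15.116967 = 45.502072 m
RSR: p² = 2 + d² − 2cos(α−β) + 2d(sin β − sin α) = 86.196806; p = √p² = 9.284224; φ = atan2(cos α − cos β, d − sin α + sin β) = -0.047876 rad; t = (α − φ) mod 2π = 5.316385 rad, q = (φ − β) mod 2π = 0.188384 rad → L = 3.01·(5.316385 + 9.284224 + 0.188384) = 3.01·14.788992 = 44.514866 m
LSR: p² = d² − 2 + 2cos(α−β) + 2d(sin α + sin β) = 55.630435; p = √p² = 7.458581; φ = atan2(−cos α − cos β, d + sin α + sin β) − atan2(−2, p) = 0.066478 rad; t = (φ − α) mod 2π = 1.081155 rad, q = (φ − β) mod 2π = 0.302738 rad → L = 3.01·(1.081155 + 7.458581 + 0.302738) = 3.01·8.842475 = 26.615850 m
RSL: p² = d² − 2 + 2cos(α−β) − 2d(sin α + sin β) = 93.151489; p = √p² = 9.651502; φ = atan2(cos α + cos β, d − sin α − sin β) − atan2(2, p) = -0.051541 rad; t = (α − φ) mod 2π = 5.320049 rad, q = (β − φ) mod 2π = 6.098466 rad → L = 3.01·(5.320049 + 9.651502 + 6.098466) = 3.01·21.070018 = 63.420753 m
RLR: c = (6 − d² + 2cos(α−β) + 2d(sin α − sin β))/8 = -9.774601, |c| > 1 → infeasible
LRL: c = (6 − d² + 2cos(α−β) − 2d(sin α − sin β))/8 = -7.111114, |c| > 1 → infeasible
Shortest: LSR with L = 26.615850 m ≈ 26.6158 m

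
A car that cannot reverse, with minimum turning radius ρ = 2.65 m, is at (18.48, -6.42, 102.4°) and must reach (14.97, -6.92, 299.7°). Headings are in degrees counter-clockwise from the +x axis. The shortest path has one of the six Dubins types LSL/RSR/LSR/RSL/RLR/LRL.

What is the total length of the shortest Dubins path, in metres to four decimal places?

Let ψ = atan2(Δy, Δx) = atan2(-0.50, -3.51) = -171.8928° be the start→goal bearing.
Normalize: d = |goal − start| / ρ = 3.545434/2.65 = 1.337900, α = (θ_start − ψ) mod 360° = 274.2928° = 4.787312 rad, β = (θ_goal − ψ) mod 360° = 111.5928° = 1.947661 rad.
Common terms: sin α = -0.997195, cos α = 0.074853, sin β = 0.929823, cos β = -0.368007, cos(α−β) = -0.954761, d² = 1.789975. Work in radians in the unit-radius frame; every candidate has L = ρ·(t + p + q).
LSL: p² = 2 + d² − 2cos(α−β) + 2d(sin α − sin β) = 0.543185; p = √p² = 0.737011; φ = atan2(cos β − cos α, d + sin α − sin β) = -2.496983 rad; t = (φ − α) mod 2π = 5.282076 rad, q = (β − φ) mod 2π = 4.444644 rad → L = 2.65·(5.282076 + 0.737011 + 4.444644) = 2.65·10.463731 = 27.728886 m
RSR: p² = 2 + d² − 2cos(α−β) + 2d(sin β − sin α) = 10.855809; p = √p² = 3.294815; φ = atan2(cos α − cos β, d − sin α + sin β) = 0.134819 rad; t = (α − φ) mod 2π = 4.652493 rad, q = (φ − β) mod 2π = 4.470343 rad → L = 2.65·(4.652493 + 3.294815 + 4.470343) = 2.65·12.417651 = 32.906776 m
LSR: p² = d² − 2 + 2cos(α−β) + 2d(sin α + sin β) = -2.299819 < 0 → infeasible
RSL: p² = d² − 2 + 2cos(α−β) − 2d(sin α + sin β) = -1.939274 < 0 → infeasible
RLR: c = (6 − d² + 2cos(α−β) + 2d(sin α − sin β))/8 = -0.356976; p = 2π − arccos c = 4.347360 rad; φ = atan2(cos α − cos β, d − sin α + sin β) = 0.134819 rad; t = (α − φ + p/2) mod 2π = 0.542987 rad, q = (α − β − t + p) mod 2π = 0.360838 rad → L = 2.65·(0.542987 + 4.347360 + 0.360838) = 2.65·5.251186 = 13.915643 m
LRL: c = (6 − d² + 2cos(α−β) − 2d(sin α − sin β))/8 = 0.932102; p = 2π − arccos c = 5.912562 rad; φ = atan2(cos β − cos α, d + sin α − sin β) = -2.496983 rad; t = (φ − α + p/2) mod 2π = 1.955171 rad, q = (β − α − t + p) mod 2π = 1.117740 rad → L = 2.65·(1.955171 + 5.912562 + 1.117740) = 2.65·8.985474 = 23.811506 m
Shortest: RLR with L = 13.915643 m ≈ 13.9156 m

13.9156 m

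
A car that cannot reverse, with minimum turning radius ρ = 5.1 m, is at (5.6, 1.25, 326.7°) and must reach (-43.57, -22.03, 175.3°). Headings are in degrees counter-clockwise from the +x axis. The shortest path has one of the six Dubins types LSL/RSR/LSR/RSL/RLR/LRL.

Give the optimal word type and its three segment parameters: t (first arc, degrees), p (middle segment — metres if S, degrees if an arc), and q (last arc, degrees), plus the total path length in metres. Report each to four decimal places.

Let ψ = atan2(Δy, Δx) = atan2(-23.28, -49.17) = -154.6643° be the start→goal bearing.
Normalize: d = |goal − start| / ρ = 54.402641/5.1 = 10.667184, α = (θ_start − ψ) mod 360° = 121.3643° = 2.118207 rad, β = (θ_goal − ψ) mod 360° = 329.9643° = 5.758964 rad.
Common terms: sin α = 0.853875, cos α = -0.520478, sin β = -0.500539, cos β = 0.865714, cos(α−β) = -0.877983, d² = 113.788824. Work in radians in the unit-radius frame; every candidate has L = ρ·(t + p + q).
LSL: p² = 2 + d² − 2cos(α−β) + 2d(sin α − sin β) = 146.440351; p = √p² = 12.101254; φ = atan2(cos β − cos α, d + sin α − sin β) = 0.114801 rad; t = (φ − α) mod 2π = 4.279779 rad, q = (β − φ) mod 2π = 5.644163 rad → L = 5.1·(4.279779 + 12.101254 + 5.644163) = 5.1·22.025196 = 112.328501 m
RSR: p² = 2 + d² − 2cos(α−β) + 2d(sin β − sin α) = 88.649228; p = √p² = 9.415372; φ = atan2(cos α − cos β, d − sin α + sin β) = -0.147764 rad; t = (α − φ) mod 2π = 2.265971 rad, q = (φ − β) mod 2π = 0.376457 rad → L = 5.1·(2.265971 + 9.415372 + 0.376457) = 5.1·12.057800 = 61.494782 m
LSR: p² = d² − 2 + 2cos(α−β) + 2d(sin α + sin β) = 117.571059; p = √p² = 10.843019; φ = atan2(−cos α − cos β, d + sin α + sin β) − atan2(−2, p) = 0.151084 rad; t = (φ − α) mod 2π = 4.316062 rad, q = (φ − β) mod 2π = 0.675305 rad → L = 5.1·(4.316062 + 10.843019 + 0.675305) = 5.1·15.834386 = 80.755368 m
RSL: p² = d² − 2 + 2cos(α−β) − 2d(sin α + sin β) = 102.494657; p = √p² = 10.123964; φ = atan2(cos α + cos β, d − sin α − sin β) − atan2(2, p) = -0.161579 rad; t = (α − φ) mod 2π = 2.279787 rad, q = (β − φ) mod 2π = 5.920543 rad → L = 5.1·(2.279787 + 10.123964 + 5.920543) = 5.1·18.324294 = 93.453902 m
RLR: c = (6 − d² + 2cos(α−β) + 2d(sin α − sin β))/8 = -10.081153, |c| > 1 → infeasible
LRL: c = (6 − d² + 2cos(α−β) − 2d(sin α − sin β))/8 = -17.305044, |c| > 1 → infeasible
Shortest: RSR with L = 61.494782 m ≈ 61.4948 m
Convert RSR to answer units (arcs ×180/π): t = 2.265971·180/π = 129.8306°, p = ρ·p = 5.1·9.415372 = 48.0184 m, q = 0.376457·180/π = 21.5694°, L = 61.4948 m.

RSR: t = 129.8306°, p = 48.0184 m, q = 21.5694°, L = 61.4948 m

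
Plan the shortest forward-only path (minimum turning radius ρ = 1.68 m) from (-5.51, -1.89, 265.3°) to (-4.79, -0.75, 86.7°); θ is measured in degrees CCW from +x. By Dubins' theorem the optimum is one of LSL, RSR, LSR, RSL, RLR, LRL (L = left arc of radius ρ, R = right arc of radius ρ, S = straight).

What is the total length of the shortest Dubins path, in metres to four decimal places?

11.2927 m

Let ψ = atan2(Δy, Δx) = atan2(1.14, 0.72) = 57.7244° be the start→goal bearing.
Normalize: d = |goal − start| / ρ = 1.348332/1.68 = 0.802579, α = (θ_start − ψ) mod 360° = 207.5756° = 3.622878 rad, β = (θ_goal − ψ) mod 360° = 28.9756° = 0.505720 rad.
Common terms: sin α = -0.462919, cos α = -0.886400, sin β = 0.484438, cos β = 0.874826, cos(α−β) = -0.999701, d² = 0.644133. Work in radians in the unit-radius frame; every candidate has L = ρ·(t + p + q).
LSL: p² = 2 + d² − 2cos(α−β) + 2d(sin α − sin β) = 3.122878; p = √p² = 1.767167; φ = atan2(cos β − cos α, d + sin α − sin β) = 1.652815 rad; t = (φ − α) mod 2π = 4.313122 rad, q = (β − φ) mod 2π = 5.136091 rad → L = 1.68·(4.313122 + 1.767167 + 5.136091) = 1.68·11.216379 = 18.843517 m
RSR: p² = 2 + d² − 2cos(α−β) + 2d(sin β − sin α) = 6.164193; p = √p² = 2.482779; φ = atan2(cos α − cos β, d − sin α + sin β) = -0.788614 rad; t = (α − φ) mod 2π = 4.411492 rad, q = (φ − β) mod 2π = 4.988851 rad → L = 1.68·(4.411492 + 2.482779 + 4.988851) = 1.68·11.883123 = 19.963646 m
LSR: p² = d² − 2 + 2cos(α−β) + 2d(sin α + sin β) = -3.320730 < 0 → infeasible
RSL: p² = d² − 2 + 2cos(α−β) − 2d(sin α + sin β) = -3.389811 < 0 → infeasible
RLR: c = (6 − d² + 2cos(α−β) + 2d(sin α − sin β))/8 = 0.229476; p = 2π − arccos c = 4.943928 rad; φ = atan2(cos α − cos β, d − sin α + sin β) = -0.788614 rad; t = (α − φ + p/2) mod 2π = 0.600271 rad, q = (α − β − t + p) mod 2π = 1.177630 rad → L = 1.68·(0.600271 + 4.943928 + 1.177630) = 1.68·6.721829 = 11.292673 m
LRL: c = (6 − d² + 2cos(α−β) − 2d(sin α − sin β))/8 = 0.609640; p = 2π − arccos c = 5.367996 rad; φ = atan2(cos β − cos α, d + sin α − sin β) = 1.652815 rad; t = (φ − α + p/2) mod 2π = 0.713934 rad, q = (β − α − t + p) mod 2π = 1.536903 rad → L = 1.68·(0.713934 + 5.367996 + 1.536903) = 1.68·7.618833 = 12.799640 m
Shortest: RLR with L = 11.292673 m ≈ 11.2927 m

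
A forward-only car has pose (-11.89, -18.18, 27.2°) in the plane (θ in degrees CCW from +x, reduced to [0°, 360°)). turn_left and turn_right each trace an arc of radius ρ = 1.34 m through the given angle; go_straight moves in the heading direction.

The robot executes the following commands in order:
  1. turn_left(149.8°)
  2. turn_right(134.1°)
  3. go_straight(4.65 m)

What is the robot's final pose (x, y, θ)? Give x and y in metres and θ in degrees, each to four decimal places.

(-9.8681, -10.1649, 42.9000°)

set_pose: (x, y, θ) = (-11.8900, -18.1800, 27.2000°), ρ = 1.34
turn_left(149.8°): centre at ρ to the left, rotate +149.8° → (-12.4324, -15.6500, 177.0000°)
turn_right(134.1°): centre at ρ to the right, rotate −134.1° → (-13.2744, -13.3302, 42.9000°)
go_straight(4.65): x += 4.65·cos θ, y += 4.65·sin θ → (-9.8681, -10.1649, 42.9000°)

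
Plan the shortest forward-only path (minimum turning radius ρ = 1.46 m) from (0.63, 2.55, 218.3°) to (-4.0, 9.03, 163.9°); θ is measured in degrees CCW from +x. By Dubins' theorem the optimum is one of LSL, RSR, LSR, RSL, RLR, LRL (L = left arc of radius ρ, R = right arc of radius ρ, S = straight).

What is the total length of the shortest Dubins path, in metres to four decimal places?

9.2547 m

Let ψ = atan2(Δy, Δx) = atan2(6.48, -4.63) = 125.5460° be the start→goal bearing.
Normalize: d = |goal − start| / ρ = 7.964126/1.46 = 5.454881, α = (θ_start − ψ) mod 360° = 92.7540° = 1.618862 rad, β = (θ_goal − ψ) mod 360° = 38.3540° = 0.669403 rad.
Common terms: sin α = 0.998845, cos α = -0.048047, sin β = 0.620518, cos β = 0.784192, cos(α−β) = 0.582123, d² = 29.755723. Work in radians in the unit-radius frame; every candidate has L = ρ·(t + p + q).
LSL: p² = 2 + d² − 2cos(α−β) + 2d(sin α − sin β) = 34.718937; p = √p² = 5.892278; φ = atan2(cos β − cos α, d + sin α − sin β) = 0.141716 rad; t = (φ − α) mod 2π = 4.806040 rad, q = (β − φ) mod 2π = 0.527687 rad → L = 1.46·(4.806040 + 5.892278 + 0.527687) = 1.46·11.226004 = 16.389966 m
RSR: p² = 2 + d² − 2cos(α−β) + 2d(sin β − sin α) = 26.464018; p = √p² = 5.144319; φ = atan2(cos α − cos β, d − sin α + sin β) = -0.162492 rad; t = (α − φ) mod 2π = 1.781354 rad, q = (φ − β) mod 2π = 5.451290 rad → L = 1.46·(1.781354 + 5.144319 + 5.451290) = 1.46·12.376963 = 18.070367 m
LSR: p² = d² − 2 + 2cos(α−β) + 2d(sin α + sin β) = 46.586832; p = √p² = 6.825455; φ = atan2(−cos α − cos β, d + sin α + sin β) − atan2(−2, p) = 0.181355 rad; t = (φ − α) mod 2π = 4.845678 rad, q = (φ − β) mod 2π = 5.795137 rad → L = 1.46·(4.845678 + 6.825455 + 5.795137) = 1.46·17.466270 = 25.500755 m
RSL: p² = d² − 2 + 2cos(α−β) − 2d(sin α + sin β) = 11.253107; p = √p² = 3.354565; φ = atan2(cos α + cos β, d − sin α − sin β) − atan2(2, p) = -0.348000 rad; t = (α − φ) mod 2π = 1.966862 rad, q = (β − φ) mod 2π = 1.017403 rad → L = 1.46·(1.966862 + 3.354565 + 1.017403) = 1.46·6.338830 = 9.254691 m
RLR: c = (6 − d² + 2cos(α−β) + 2d(sin α − sin β))/8 = -2.308002, |c| > 1 → infeasible
LRL: c = (6 − d² + 2cos(α−β) − 2d(sin α − sin β))/8 = -3.339867, |c| > 1 → infeasible
Shortest: RSL with L = 9.254691 m ≈ 9.2547 m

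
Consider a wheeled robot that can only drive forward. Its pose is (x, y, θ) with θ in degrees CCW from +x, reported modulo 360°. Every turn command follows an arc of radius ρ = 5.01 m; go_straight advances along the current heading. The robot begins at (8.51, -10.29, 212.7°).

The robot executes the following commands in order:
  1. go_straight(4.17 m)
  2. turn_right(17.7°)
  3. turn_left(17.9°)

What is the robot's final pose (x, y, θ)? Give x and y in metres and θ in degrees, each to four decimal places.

set_pose: (x, y, θ) = (8.5100, -10.2900, 212.7000°), ρ = 5.01
go_straight(4.17): x += 4.17·cos θ, y += 4.17·sin θ → (5.0009, -12.5428, 212.7000°)
turn_right(17.7°): centre at ρ to the right, rotate −17.7° → (3.5910, -13.1661, 195.0000°)
turn_left(17.9°): centre at ρ to the left, rotate +17.9° → (2.1664, -13.7989, 212.9000°)

(2.1664, -13.7989, 212.9000°)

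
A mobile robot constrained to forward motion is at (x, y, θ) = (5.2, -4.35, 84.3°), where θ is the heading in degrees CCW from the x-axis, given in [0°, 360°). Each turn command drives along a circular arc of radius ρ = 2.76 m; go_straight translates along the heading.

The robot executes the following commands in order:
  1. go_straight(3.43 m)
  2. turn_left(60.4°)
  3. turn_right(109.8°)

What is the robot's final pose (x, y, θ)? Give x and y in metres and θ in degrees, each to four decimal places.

set_pose: (x, y, θ) = (5.2000, -4.3500, 84.3000°), ρ = 2.76
go_straight(3.43): x += 3.43·cos θ, y += 3.43·sin θ → (5.5407, -0.9370, 84.3000°)
turn_left(60.4°): centre at ρ to the left, rotate +60.4° → (4.3892, 1.5897, 144.7000°)
turn_right(109.8°): centre at ρ to the right, rotate −109.8° → (4.4050, 6.1059, 34.9000°)

(4.4050, 6.1059, 34.9000°)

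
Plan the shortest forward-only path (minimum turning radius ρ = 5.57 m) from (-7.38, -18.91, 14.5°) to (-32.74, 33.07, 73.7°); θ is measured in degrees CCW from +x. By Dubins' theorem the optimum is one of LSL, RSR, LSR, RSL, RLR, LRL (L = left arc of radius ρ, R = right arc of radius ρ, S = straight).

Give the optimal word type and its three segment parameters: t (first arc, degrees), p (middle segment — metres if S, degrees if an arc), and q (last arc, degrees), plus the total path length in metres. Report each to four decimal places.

Let ψ = atan2(Δy, Δx) = atan2(51.98, -25.36) = 116.0068° be the start→goal bearing.
Normalize: d = |goal − start| / ρ = 57.836407/5.57 = 10.383556, α = (θ_start − ψ) mod 360° = 258.4932° = 4.511557 rad, β = (θ_goal − ψ) mod 360° = 317.6932° = 5.544792 rad.
Common terms: sin α = -0.979901, cos α = -0.199485, sin β = -0.673101, cos β = 0.739551, cos(α−β) = 0.512043, d² = 107.818236. Work in radians in the unit-radius frame; every candidate has L = ρ·(t + p + q).
LSL: p² = 2 + d² − 2cos(α−β) + 2d(sin α − sin β) = 102.422792; p = √p² = 10.120415; φ = atan2(cos β − cos α, d + sin α − sin β) = 0.092920 rad; t = (φ − α) mod 2π = 1.864548 rad, q = (β − φ) mod 2π = 5.451872 rad → L = 5.57·(1.864548 + 10.120415 + 5.451872) = 5.57·17.436835 = 97.123170 m
RSR: p² = 2 + d² − 2cos(α−β) + 2d(sin β − sin α) = 115.165509; p = √p² = 10.731519; φ = atan2(cos α − cos β, d − sin α + sin β) = -0.087615 rad; t = (α − φ) mod 2π = 4.599172 rad, q = (φ − β) mod 2π = 0.650779 rad → L = 5.57·(4.599172 + 10.731519 + 0.650779) = 5.57·15.981470 = 89.016787 m
LSR: p² = d² − 2 + 2cos(α−β) + 2d(sin α + sin β) = 72.514254; p = √p² = 8.515530; φ = atan2(−cos α − cos β, d + sin α + sin β) − atan2(−2, p) = 0.168903 rad; t = (φ − α) mod 2π = 1.940532 rad, q = (φ − β) mod 2π = 0.907297 rad → L = 5.57·(1.940532 + 8.515530 + 0.907297) = 5.57·11.363359 = 63.293907 m
RSL: p² = d² − 2 + 2cos(α−β) − 2d(sin α + sin β) = 141.170390; p = √p² = 11.881515; φ = atan2(cos α + cos β, d − sin α − sin β) − atan2(2, p) = -0.121927 rad; t = (α − φ) mod 2π = 4.633484 rad, q = (β − φ) mod 2π = 5.666719 rad → L = 5.57·(4.633484 + 11.881515 + 5.666719) = 5.57·22.181717 = 123.552163 m
RLR: c = (6 − d² + 2cos(α−β) + 2d(sin α − sin β))/8 = -13.395689, |c| > 1 → infeasible
LRL: c = (6 − d² + 2cos(α−β) − 2d(sin α − sin β))/8 = -11.802849, |c| > 1 → infeasible
Shortest: LSR with L = 63.293907 m ≈ 63.2939 m
Convert LSR to answer units (arcs ×180/π): t = 1.940532·180/π = 111.1843°, p = ρ·p = 5.57·8.515530 = 47.4315 m, q = 0.907297·180/π = 51.9843°, L = 63.2939 m.

LSR: t = 111.1843°, p = 47.4315 m, q = 51.9843°, L = 63.2939 m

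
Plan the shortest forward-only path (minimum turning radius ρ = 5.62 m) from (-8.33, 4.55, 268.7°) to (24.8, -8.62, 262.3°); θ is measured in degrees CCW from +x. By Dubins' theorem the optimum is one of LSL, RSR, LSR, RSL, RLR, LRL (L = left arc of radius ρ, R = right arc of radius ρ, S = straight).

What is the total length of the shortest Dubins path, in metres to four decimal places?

Let ψ = atan2(Δy, Δx) = atan2(-13.17, 33.13) = -21.6791° be the start→goal bearing.
Normalize: d = |goal − start| / ρ = 35.651729/5.62 = 6.343724, α = (θ_start − ψ) mod 360° = 290.3791° = 5.068071 rad, β = (θ_goal − ψ) mod 360° = 283.9791° = 4.956369 rad.
Common terms: sin α = -0.937409, cos α = 0.348229, sin β = -0.970384, cos β = 0.241567, cos(α−β) = 0.993768, d² = 40.242835. Work in radians in the unit-radius frame; every candidate has L = ρ·(t + p + q).
LSL: p² = 2 + d² − 2cos(α−β) + 2d(sin α − sin β) = 40.673665; p = √p² = 6.377591; φ = atan2(cos β − cos α, d + sin α − sin β) = -0.016725 rad; t = (φ − α) mod 2π = 1.198389 rad, q = (β − φ) mod 2π = 4.973095 rad → L = 5.62·(1.198389 + 6.377591 + 4.973095) = 5.62·12.549075 = 70.525802 m
RSR: p² = 2 + d² − 2cos(α−β) + 2d(sin β − sin α) = 39.836934; p = √p² = 6.311651; φ = atan2(cos α − cos β, d − sin α + sin β) = 0.016900 rad; t = (α − φ) mod 2π = 5.051170 rad, q = (φ − β) mod 2π = 1.343716 rad → L = 5.62·(5.051170 + 6.311651 + 1.343716) = 5.62·12.706537 = 71.410738 m
LSR: p² = d² − 2 + 2cos(α−β) + 2d(sin α + sin β) = 16.025340; p = √p² = 4.003166; φ = atan2(−cos α − cos β, d + sin α + sin β) − atan2(−2, p) = 0.331148 rad; t = (φ − α) mod 2π = 1.546262 rad, q = (φ − β) mod 2π = 1.657963 rad → L = 5.62·(1.546262 + 4.003166 + 1.657963) = 5.62·7.207392 = 40.505543 m
RSL: p² = d² − 2 + 2cos(α−β) − 2d(sin α + sin β) = 64.435402; p = √p² = 8.027166; φ = atan2(cos α + cos β, d − sin α − sin β) − atan2(2, p) = -0.172826 rad; t = (α − φ) mod 2π = 5.240897 rad, q = (β − φ) mod 2π = 5.129196 rad → L = 5.62·(5.240897 + 8.027166 + 5.129196) = 5.62·18.397259 = 103.392595 m
RLR: c = (6 − d² + 2cos(α−β) + 2d(sin α − sin β))/8 = -3.979617, |c| > 1 → infeasible
LRL: c = (6 − d² + 2cos(α−β) − 2d(sin α − sin β))/8 = -4.084208, |c| > 1 → infeasible
Shortest: LSR with L = 40.505543 m ≈ 40.5055 m

40.5055 m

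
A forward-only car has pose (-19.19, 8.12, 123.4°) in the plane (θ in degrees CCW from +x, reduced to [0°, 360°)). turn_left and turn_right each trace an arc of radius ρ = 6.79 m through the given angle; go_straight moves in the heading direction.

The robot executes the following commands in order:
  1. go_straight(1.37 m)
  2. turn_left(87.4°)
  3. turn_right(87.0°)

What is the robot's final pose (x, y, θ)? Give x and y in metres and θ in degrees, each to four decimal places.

(-38.2087, 13.4134, 123.8000°)

set_pose: (x, y, θ) = (-19.1900, 8.1200, 123.4000°), ρ = 6.79
go_straight(1.37): x += 1.37·cos θ, y += 1.37·sin θ → (-19.9442, 9.2637, 123.4000°)
turn_left(87.4°): centre at ρ to the left, rotate +87.4° → (-29.0895, 11.3583, 210.8000°)
turn_right(87.0°): centre at ρ to the right, rotate −87.0° → (-38.2087, 13.4134, 123.8000°)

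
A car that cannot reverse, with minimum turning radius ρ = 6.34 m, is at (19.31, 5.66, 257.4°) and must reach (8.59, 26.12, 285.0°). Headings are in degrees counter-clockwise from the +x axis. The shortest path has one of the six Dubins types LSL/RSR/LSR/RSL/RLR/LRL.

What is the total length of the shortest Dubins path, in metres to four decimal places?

Let ψ = atan2(Δy, Δx) = atan2(20.46, -10.72) = 117.6523° be the start→goal bearing.
Normalize: d = |goal − start| / ρ = 23.098268/6.34 = 3.643260, α = (θ_start − ψ) mod 360° = 139.7477° = 2.439058 rad, β = (θ_goal − ψ) mod 360° = 167.3477° = 2.920769 rad.
Common terms: sin α = 0.646154, cos α = -0.763207, sin β = 0.219033, cos β = -0.975717, cos(α−β) = 0.886204, d² = 13.273343. Work in radians in the unit-radius frame; every candidate has L = ρ·(t + p + q).
LSL: p² = 2 + d² − 2cos(α−β) + 2d(sin α − sin β) = 16.613161; p = √p² = 4.075925; φ = atan2(cos β − cos α, d + sin α − sin β) = -0.052162 rad; t = (φ − α) mod 2π = 3.791965 rad, q = (β − φ) mod 2π = 2.972931 rad → L = 6.34·(3.791965 + 4.075925 + 2.972931) = 6.34·10.840821 = 68.730803 m
RSR: p² = 2 + d² − 2cos(α−β) + 2d(sin β − sin α) = 10.388712; p = √p² = 3.223152; φ = atan2(cos α − cos β, d − sin α + sin β) = 0.065980 rad; t = (α − φ) mod 2π = 2.373078 rad, q = (φ − β) mod 2π = 3.428396 rad → L = 6.34·(2.373078 + 3.223152 + 3.428396) = 6.34·9.024627 = 57.216135 m
LSR: p² = d² − 2 + 2cos(α−β) + 2d(sin α + sin β) = 19.349954; p = √p² = 4.398858; φ = atan2(−cos α − cos β, d + sin α + sin β) − atan2(−2, p) = 0.794847 rad; t = (φ − α) mod 2π = 4.638974 rad, q = (φ − β) mod 2π = 4.157263 rad → L = 6.34·(4.638974 + 4.398858 + 4.157263) = 6.34·13.195095 = 83.656902 m
RSL: p² = d² − 2 + 2cos(α−β) − 2d(sin α + sin β) = 6.741547; p = √p² = 2.596449; φ = atan2(cos α + cos β, d − sin α − sin β) − atan2(2, p) = -1.215636 rad; t = (α − φ) mod 2π = 3.654694 rad, q = (β − φ) mod 2π = 4.136405 rad → L = 6.34·(3.654694 + 2.596449 + 4.136405) = 6.34·10.387548 = 65.857054 m
RLR: c = (6 − d² + 2cos(α−β) + 2d(sin α − sin β))/8 = -0.298589; p = 2π − arccos c = 4.409175 rad; φ = atan2(cos α − cos β, d − sin α + sin β) = 0.065980 rad; t = (α − φ + p/2) mod 2π = 4.577666 rad, q = (α − β − t + p) mod 2π = 5.632984 rad → L = 6.34·(4.577666 + 4.409175 + 5.632984) = 6.34·14.619825 = 92.689689 m
LRL: c = (6 − d² + 2cos(α−β) − 2d(sin α − sin β))/8 = -1.076645, |c| > 1 → infeasible
Shortest: RSR with L = 57.216135 m ≈ 57.2161 m

57.2161 m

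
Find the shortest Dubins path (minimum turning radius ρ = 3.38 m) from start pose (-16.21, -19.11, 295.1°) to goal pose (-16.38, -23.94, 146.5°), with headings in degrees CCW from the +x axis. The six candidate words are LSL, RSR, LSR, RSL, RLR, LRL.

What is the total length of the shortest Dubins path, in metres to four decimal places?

Let ψ = atan2(Δy, Δx) = atan2(-4.83, -0.17) = -92.0158° be the start→goal bearing.
Normalize: d = |goal − start| / ρ = 4.832991/3.38 = 1.429879, α = (θ_start − ψ) mod 360° = 27.1158° = 0.473260 rad, β = (θ_goal − ψ) mod 360° = 238.5158° = 4.162886 rad.
Common terms: sin α = 0.455790, cos α = 0.890087, sin β = -0.852784, cos β = -0.522264, cos(α−β) = -0.853551, d² = 2.044554. Work in radians in the unit-radius frame; every candidate has L = ρ·(t + p + q).
LSL: p² = 2 + d² − 2cos(α−β) + 2d(sin α − sin β) = 9.493861; p = √p² = 3.081211; φ = atan2(cos β − cos α, d + sin α − sin β) = -0.476166 rad; t = (φ − α) mod 2π = 5.333759 rad, q = (β − φ) mod 2π = 4.639052 rad → L = 3.38·(5.333759 + 3.081211 + 4.639052) = 3.38·13.054022 = 44.122595 m
RSR: p² = 2 + d² − 2cos(α−β) + 2d(sin β − sin α) = 2.009450; p = √p² = 1.417551; φ = atan2(cos α − cos β, d − sin α + sin β) = 1.485118 rad; t = (α − φ) mod 2π = 5.271327 rad, q = (φ − β) mod 2π = 3.605418 rad → L = 3.38·(5.271327 + 1.417551 + 3.605418) = 3.38·10.294295 = 34.794718 m
LSR: p² = d² − 2 + 2cos(α−β) + 2d(sin α + sin β) = -2.797854 < 0 → infeasible
RSL: p² = d² − 2 + 2cos(α−β) − 2d(sin α + sin β) = -0.527241 < 0 → infeasible
RLR: c = (6 − d² + 2cos(α−β) + 2d(sin α − sin β))/8 = 0.748819; p = 2π − arccos c = 5.558667 rad; φ = atan2(cos α − cos β, d − sin α + sin β) = 1.485118 rad; t = (α − φ + p/2) mod 2π = 1.767475 rad, q = (α − β − t + p) mod 2π = 0.101566 rad → L = 3.38·(1.767475 + 5.558667 + 0.101566) = 3.38·7.427708 = 25.105653 m
LRL: c = (6 − d² + 2cos(α−β) − 2d(sin α − sin β))/8 = -0.186733; p = 2π − arccos c = 4.524554 rad; φ = atan2(cos β − cos α, d + sin α − sin β) = -0.476166 rad; t = (φ − α + p/2) mod 2π = 1.312851 rad, q = (β − α − t + p) mod 2π = 0.618144 rad → L = 3.38·(1.312851 + 4.524554 + 0.618144) = 3.38·6.455548 = 21.819753 m
Shortest: LRL with L = 21.819753 m ≈ 21.8198 m

21.8198 m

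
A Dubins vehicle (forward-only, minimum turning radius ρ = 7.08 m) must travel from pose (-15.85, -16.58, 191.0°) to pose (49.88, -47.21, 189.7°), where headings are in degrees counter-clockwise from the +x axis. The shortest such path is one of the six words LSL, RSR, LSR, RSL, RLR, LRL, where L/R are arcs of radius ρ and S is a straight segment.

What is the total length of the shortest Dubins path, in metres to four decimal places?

105.1642 m

Let ψ = atan2(Δy, Δx) = atan2(-30.63, 65.73) = -24.9854° be the start→goal bearing.
Normalize: d = |goal − start| / ρ = 72.516411/7.08 = 10.242431, α = (θ_start − ψ) mod 360° = 215.9854° = 3.769656 rad, β = (θ_goal − ψ) mod 360° = 214.6854° = 3.746967 rad.
Common terms: sin α = -0.587579, cos α = -0.809167, sin β = -0.569070, cos β = -0.822289, cos(α−β) = 0.999743, d² = 104.907390. Work in radians in the unit-radius frame; every candidate has L = ρ·(t + p + q).
LSL: p² = 2 + d² − 2cos(α−β) + 2d(sin α − sin β) = 104.528749; p = √p² = 10.223930; φ = atan2(cos β − cos α, d + sin α − sin β) = -0.001283 rad; t = (φ − α) mod 2π = 2.512246 rad, q = (β − φ) mod 2π = 3.748250 rad → L = 7.08·(2.512246 + 10.223930 + 3.748250) = 7.08·16.484426 = 116.709738 m
RSR: p² = 2 + d² − 2cos(α−β) + 2d(sin β − sin α) = 105.287061; p = √p² = 10.260948; φ = atan2(cos α − cos β, d − sin α + sin β) = 0.001279 rad; t = (α − φ) mod 2π = 3.768377 rad, q = (φ − β) mod 2π = 2.537497 rad → L = 7.08·(3.768377 + 10.260948 + 2.537497) = 7.08·16.566823 = 117.293106 m
LSR: p² = d² − 2 + 2cos(α−β) + 2d(sin α + sin β) = 81.213084; p = √p² = 9.011830; φ = atan2(−cos α − cos β, d + sin α + sin β) − atan2(−2, p) = 0.396059 rad; t = (φ − α) mod 2π = 2.909588 rad, q = (φ − β) mod 2π = 2.932277 rad → L = 7.08·(2.909588 + 9.011830 + 2.932277) = 7.08·14.853696 = 105.164166 m
RSL: p² = d² − 2 + 2cos(α−β) − 2d(sin α + sin β) = 128.600666; p = √p² = 11.340223; φ = atan2(cos α + cos β, d − sin α − sin β) − atan2(2, p) = -0.316725 rad; t = (α − φ) mod 2π = 4.086381 rad, q = (β − φ) mod 2π = 4.063691 rad → L = 7.08·(4.086381 + 11.340223 + 4.063691) = 7.08·19.490296 = 137.991293 m
RLR: c = (6 − d² + 2cos(α−β) + 2d(sin α − sin β))/8 = -12.160883, |c| > 1 → infeasible
LRL: c = (6 − d² + 2cos(α−β) − 2d(sin α − sin β))/8 = -12.066094, |c| > 1 → infeasible
Shortest: LSR with L = 105.164166 m ≈ 105.1642 m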